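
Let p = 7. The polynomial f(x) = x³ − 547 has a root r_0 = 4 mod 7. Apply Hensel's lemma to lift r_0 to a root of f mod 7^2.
r_1 = 11 (mod 49)

Hensel: r_{i+1} = r_i − f(r_i)/f′(r_i) mod 7^{i+2}, where f′(x) = 3x². Iterate:
  r_0 = 4 (mod 7)
  r_1 = 11 (mod 49)
Final: r = 11 with f(r) ≡ 0 mod 7^2.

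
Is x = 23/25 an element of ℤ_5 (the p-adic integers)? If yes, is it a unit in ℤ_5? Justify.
x ∉ ℤ_5 (v_5(x) = -2 < 0)

ℤ_5 = {x ∈ ℚ_5 : v_5(x) ≥ 0} and ℤ_5^× = {x ∈ ℤ_5 : v_5(x) = 0}. Here v_5(23/25) = v_5(num) − v_5(den) = -2; compare against these criteria.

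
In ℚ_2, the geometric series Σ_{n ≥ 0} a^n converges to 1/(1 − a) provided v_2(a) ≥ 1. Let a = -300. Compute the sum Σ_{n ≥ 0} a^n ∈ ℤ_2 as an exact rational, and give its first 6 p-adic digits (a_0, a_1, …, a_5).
Σ a^n = 1/(1 − a) = 1/301;  first 6 digits = (1, 0, 1, 0, 0, 1)

v_2(a) = 2 ≥ 1, so the series converges in ℤ_2 to 1/(1 − a) = 1/(1 − (-300)) = 1/301. Expand this rational in ℤ_2: compute digits iteratively via d_i = x_i mod 2, x_{i+1} = (x_i − d_i)/2. The first 6 digits are (1, 0, 1, 0, 0, 1).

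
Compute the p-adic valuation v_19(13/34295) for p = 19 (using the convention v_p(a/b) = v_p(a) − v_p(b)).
v_19(13/34295) = -3

Factor powers of 19 from the numerator and denominator of the reduced fraction: 13 = 19^0 · 13 and 34295 = 19^3 · 5. Apply v_p(a/b) = v_p(a) − v_p(b): v_19(13/34295) = 0 − 3 = -3.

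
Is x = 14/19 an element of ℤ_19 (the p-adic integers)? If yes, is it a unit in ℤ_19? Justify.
x ∉ ℤ_19 (v_19(x) = -1 < 0)

ℤ_19 = {x ∈ ℚ_19 : v_19(x) ≥ 0} and ℤ_19^× = {x ∈ ℤ_19 : v_19(x) = 0}. Here v_19(14/19) = v_19(num) − v_19(den) = -1; compare against these criteria.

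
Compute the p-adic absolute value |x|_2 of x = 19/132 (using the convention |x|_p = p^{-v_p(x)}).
|19/132|_2 = 4

Step 1 — compute v_2(x) by factoring powers of 2 out of the numerator and denominator: v_2(19/132) = -2. Step 2 — apply |x|_p = p^{-v_p(x)} = 2^{2} = 4.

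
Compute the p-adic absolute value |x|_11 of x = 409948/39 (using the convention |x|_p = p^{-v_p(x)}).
|409948/39|_11 = 1/14641

Step 1 — compute v_11(x) by factoring powers of 11 out of the numerator and denominator: v_11(409948/39) = 4. Step 2 — apply |x|_p = p^{-v_p(x)} = 11^{-4} = 1/14641.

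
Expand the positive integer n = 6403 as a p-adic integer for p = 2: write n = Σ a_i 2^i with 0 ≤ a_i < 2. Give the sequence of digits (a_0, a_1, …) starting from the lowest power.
(a_0, a_1, …) = (1, 1, 0, 0, 0, 0, 0, 0, 1, 0, 0, 1, 1)

Repeated division by 2 gives the digits low-to-high: 6403 = 1 + 1·2^1 + 1·2^8 + 1·2^11 + 1·2^12. Digit sequence: (1, 1, 0, 0, 0, 0, 0, 0, 1, 0, 0, 1, 1).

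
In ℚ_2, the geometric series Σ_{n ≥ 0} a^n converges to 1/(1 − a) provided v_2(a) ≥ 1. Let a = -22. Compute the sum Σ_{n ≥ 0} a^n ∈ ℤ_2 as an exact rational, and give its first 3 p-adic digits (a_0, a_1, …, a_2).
Σ a^n = 1/(1 − a) = 1/23;  first 3 digits = (1, 1, 1)

v_2(a) = 1 ≥ 1, so the series converges in ℤ_2 to 1/(1 − a) = 1/(1 − (-22)) = 1/23. Expand this rational in ℤ_2: compute digits iteratively via d_i = x_i mod 2, x_{i+1} = (x_i − d_i)/2. The first 3 digits are (1, 1, 1).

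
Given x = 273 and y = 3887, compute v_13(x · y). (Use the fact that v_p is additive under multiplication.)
v_13(1061151) = 3

v_p(x) = 1 (factor: 273 = 13^1 · 21); v_p(y) = 2 (factor: 3887 = 13^2 · 23). Additivity: v_p(xy) = v_p(x) + v_p(y) = 1 + 2 = 3. (Direct check: xy = 1061151 = 13^3 · (483).)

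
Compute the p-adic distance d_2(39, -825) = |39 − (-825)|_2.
d_2(39, -825) = 1/32

Step 1 — x − y = 39 − (-825) = 864. Step 2 — v_2(864) = 5 (factor: 864 = (2^5 · 27); the sign does not affect v_p). Step 3 — |x − y|_2 = 2^{-5} = 1/32.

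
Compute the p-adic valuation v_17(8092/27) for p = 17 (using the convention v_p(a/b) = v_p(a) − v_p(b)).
v_17(8092/27) = 2

Factor powers of 17 from the numerator and denominator of the reduced fraction: 8092 = 17^2 · 28 and 27 = 17^0 · 27. Apply v_p(a/b) = v_p(a) − v_p(b): v_17(8092/27) = 2 − 0 = 2.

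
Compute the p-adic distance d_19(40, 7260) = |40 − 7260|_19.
d_19(40, 7260) = 1/361

Step 1 — x − y = 40 − 7260 = -7220. Step 2 — v_19(-7220) = 2 (factor: -7220 = −(19^2 · 20); the sign does not affect v_p). Step 3 — |x − y|_19 = 19^{-2} = 1/361.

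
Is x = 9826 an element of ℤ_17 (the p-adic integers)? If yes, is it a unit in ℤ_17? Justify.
x ∈ ℤ_17 but not a unit; v_17(x) = 3 > 0

ℤ_17 = {x ∈ ℚ_17 : v_17(x) ≥ 0} and ℤ_17^× = {x ∈ ℤ_17 : v_17(x) = 0}. Here v_17(9826) = v_17(num) − v_17(den) = 3; compare against these criteria.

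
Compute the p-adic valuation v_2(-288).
v_2(-288) = 5

v_2(n) is the largest exponent k such that 2^k divides n. Factor out: -288 = -2^5 · 9. (Sign doesn't affect v_p.) So v_2(-288) = 5.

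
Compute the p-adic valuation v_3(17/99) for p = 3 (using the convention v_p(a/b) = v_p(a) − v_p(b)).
v_3(17/99) = -2

Factor powers of 3 from the numerator and denominator of the reduced fraction: 17 = 3^0 · 17 and 99 = 3^2 · 11. Apply v_p(a/b) = v_p(a) − v_p(b): v_3(17/99) = 0 − 2 = -2.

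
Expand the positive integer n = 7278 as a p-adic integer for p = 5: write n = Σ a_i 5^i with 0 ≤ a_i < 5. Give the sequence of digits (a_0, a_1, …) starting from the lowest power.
(a_0, a_1, …) = (3, 0, 1, 3, 1, 2)

Repeated division by 5 gives the digits low-to-high: 7278 = 3 + 1·5^2 + 3·5^3 + 1·5^4 + 2·5^5. Digit sequence: (3, 0, 1, 3, 1, 2).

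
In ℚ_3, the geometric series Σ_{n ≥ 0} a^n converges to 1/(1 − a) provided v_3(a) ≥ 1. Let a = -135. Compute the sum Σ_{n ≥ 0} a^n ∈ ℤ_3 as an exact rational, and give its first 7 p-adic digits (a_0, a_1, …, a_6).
Σ a^n = 1/(1 − a) = 1/136;  first 7 digits = (1, 0, 0, 1, 1, 2, 0)

v_3(a) = 3 ≥ 1, so the series converges in ℤ_3 to 1/(1 − a) = 1/(1 − (-135)) = 1/136. Expand this rational in ℤ_3: compute digits iteratively via d_i = x_i mod 3, x_{i+1} = (x_i − d_i)/3. The first 7 digits are (1, 0, 0, 1, 1, 2, 0).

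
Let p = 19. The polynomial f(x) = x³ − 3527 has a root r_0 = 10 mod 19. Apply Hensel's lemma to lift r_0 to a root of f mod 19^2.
r_1 = 10 (mod 361)

Hensel: r_{i+1} = r_i − f(r_i)/f′(r_i) mod 19^{i+2}, where f′(x) = 3x². Iterate:
  r_0 = 10 (mod 19)
  r_1 = 10 (mod 361)
Final: r = 10 with f(r) ≡ 0 mod 19^2.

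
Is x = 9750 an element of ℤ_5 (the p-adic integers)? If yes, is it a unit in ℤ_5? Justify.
x ∈ ℤ_5 but not a unit; v_5(x) = 3 > 0

ℤ_5 = {x ∈ ℚ_5 : v_5(x) ≥ 0} and ℤ_5^× = {x ∈ ℤ_5 : v_5(x) = 0}. Here v_5(9750) = v_5(num) − v_5(den) = 3; compare against these criteria.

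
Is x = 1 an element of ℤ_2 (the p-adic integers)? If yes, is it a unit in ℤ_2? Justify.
x ∈ ℤ_2^× (unit); v_2(x) = 0

ℤ_2 = {x ∈ ℚ_2 : v_2(x) ≥ 0} and ℤ_2^× = {x ∈ ℤ_2 : v_2(x) = 0}. Here v_2(1) = v_2(num) − v_2(den) = 0; compare against these criteria.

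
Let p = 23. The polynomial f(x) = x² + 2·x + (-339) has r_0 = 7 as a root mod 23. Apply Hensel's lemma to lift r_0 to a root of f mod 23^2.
r_1 = 421 (mod 529)

Hensel: r_{i+1} = r_i − f(r_i)·(f′(r_i))^{-1} mod 23^{i+2}, f′(x) = 2x + 2. Iterate:
  r_0 = 7 (mod 23)
  r_1 = 421 (mod 529)
Final: r = 421 satisfies f(r) ≡ 0 mod 23^2.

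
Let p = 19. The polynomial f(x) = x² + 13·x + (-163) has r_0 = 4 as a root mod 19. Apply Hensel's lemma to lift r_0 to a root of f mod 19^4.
r_3 = 23336 (mod 130321)

Hensel: r_{i+1} = r_i − f(r_i)·(f′(r_i))^{-1} mod 19^{i+2}, f′(x) = 2x + 13. Iterate:
  r_0 = 4 (mod 19)
  r_1 = 232 (mod 361)
  r_2 = 2759 (mod 6859)
  r_3 = 23336 (mod 130321)
Final: r = 23336 satisfies f(r) ≡ 0 mod 19^4.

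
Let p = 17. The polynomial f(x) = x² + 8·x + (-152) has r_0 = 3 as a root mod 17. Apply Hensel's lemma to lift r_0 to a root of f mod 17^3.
r_2 = 445 (mod 4913)

Hensel: r_{i+1} = r_i − f(r_i)·(f′(r_i))^{-1} mod 17^{i+2}, f′(x) = 2x + 8. Iterate:
  r_0 = 3 (mod 17)
  r_1 = 156 (mod 289)
  r_2 = 445 (mod 4913)
Final: r = 445 satisfies f(r) ≡ 0 mod 17^3.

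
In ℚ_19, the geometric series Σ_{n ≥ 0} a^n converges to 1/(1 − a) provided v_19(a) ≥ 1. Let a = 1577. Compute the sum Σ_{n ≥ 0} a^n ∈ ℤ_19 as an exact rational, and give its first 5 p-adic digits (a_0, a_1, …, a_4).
Σ a^n = 1/(1 − a) = -1/1576;  first 5 digits = (1, 7, 15, 2, 5)

v_19(a) = 1 ≥ 1, so the series converges in ℤ_19 to 1/(1 − a) = 1/(1 − 1577) = -1/1576. Expand this rational in ℤ_19: compute digits iteratively via d_i = x_i mod 19, x_{i+1} = (x_i − d_i)/19. The first 5 digits are (1, 7, 15, 2, 5).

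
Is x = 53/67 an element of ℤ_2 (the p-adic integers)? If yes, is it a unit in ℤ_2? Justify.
x ∈ ℤ_2^× (unit); v_2(x) = 0

ℤ_2 = {x ∈ ℚ_2 : v_2(x) ≥ 0} and ℤ_2^× = {x ∈ ℤ_2 : v_2(x) = 0}. Here v_2(53/67) = v_2(num) − v_2(den) = 0; compare against these criteria.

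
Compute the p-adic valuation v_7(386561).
v_7(386561) = 5

v_7(n) is the largest exponent k such that 7^k divides n. Factor out: 386561 = 7^5 · 23. (Sign doesn't affect v_p.) So v_7(386561) = 5.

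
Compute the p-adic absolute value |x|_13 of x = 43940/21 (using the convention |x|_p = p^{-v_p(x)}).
|43940/21|_13 = 1/2197

Step 1 — compute v_13(x) by factoring powers of 13 out of the numerator and denominator: v_13(43940/21) = 3. Step 2 — apply |x|_p = p^{-v_p(x)} = 13^{-3} = 1/2197.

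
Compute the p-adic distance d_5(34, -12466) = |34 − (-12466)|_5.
d_5(34, -12466) = 1/3125

Step 1 — x − y = 34 − (-12466) = 12500. Step 2 — v_5(12500) = 5 (factor: 12500 = (5^5 · 4); the sign does not affect v_p). Step 3 — |x − y|_5 = 5^{-5} = 1/3125.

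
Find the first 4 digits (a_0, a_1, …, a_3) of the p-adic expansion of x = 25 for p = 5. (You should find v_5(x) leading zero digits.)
(a_0, …, a_3) = (0, 0, 1, 0)

v_5(25) = 2, so a_0 = ... = a_1 = 0. Factor out: x = 5^2 · u with u = 1 a unit in ℤ_5. Expand u iteratively via a_{v+i} = u_i mod 5, u_{i+1} = (u_i − a_{v+i})/5:
  u_0 = 1;  a_2 = 1;  u_1 = (u_0 − 1)/5 = 0
  u_1 = 0;  a_3 = 0;  u_2 = (u_1 − 0)/5 = 0
Digits: (0, 0, 1, 0).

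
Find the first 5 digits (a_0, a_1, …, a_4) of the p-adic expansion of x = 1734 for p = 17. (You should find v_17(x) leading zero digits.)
(a_0, …, a_4) = (0, 0, 6, 0, 0)

v_17(1734) = 2, so a_0 = ... = a_1 = 0. Factor out: x = 17^2 · u with u = 6 a unit in ℤ_17. Expand u iteratively via a_{v+i} = u_i mod 17, u_{i+1} = (u_i − a_{v+i})/17:
  u_0 = 6;  a_2 = 6;  u_1 = (u_0 − 6)/17 = 0
  u_1 = 0;  a_3 = 0;  u_2 = (u_1 − 0)/17 = 0
  u_2 = 0;  a_4 = 0;  u_3 = (u_2 − 0)/17 = 0
Digits: (0, 0, 6, 0, 0).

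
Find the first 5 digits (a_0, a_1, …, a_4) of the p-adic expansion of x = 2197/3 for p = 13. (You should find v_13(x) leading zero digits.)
(a_0, …, a_4) = (0, 0, 0, 9, 8)

v_13(2197/3) = 3, so a_0 = ... = a_2 = 0. Factor out: x = 13^3 · u with u = 1/3 a unit in ℤ_13. Expand u iteratively via a_{v+i} = u_i mod 13, u_{i+1} = (u_i − a_{v+i})/13:
  u_0 = 1/3;  a_3 = 9;  u_1 = (u_0 − 9)/13 = -2/3
  u_1 = -2/3;  a_4 = 8;  u_2 = (u_1 − 8)/13 = -2/3
Digits: (0, 0, 0, 9, 8).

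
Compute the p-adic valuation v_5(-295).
v_5(-295) = 1

v_5(n) is the largest exponent k such that 5^k divides n. Factor out: -295 = -5^1 · 59. (Sign doesn't affect v_p.) So v_5(-295) = 1.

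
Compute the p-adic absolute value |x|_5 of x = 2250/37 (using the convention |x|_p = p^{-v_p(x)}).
|2250/37|_5 = 1/125

Step 1 — compute v_5(x) by factoring powers of 5 out of the numerator and denominator: v_5(2250/37) = 3. Step 2 — apply |x|_p = p^{-v_p(x)} = 5^{-3} = 1/125.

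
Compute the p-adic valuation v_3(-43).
v_3(-43) = 0

v_3(n) is the largest exponent k such that 3^k divides n. Factor out: -43 = -3^0 · 43. (Sign doesn't affect v_p.) So v_3(-43) = 0.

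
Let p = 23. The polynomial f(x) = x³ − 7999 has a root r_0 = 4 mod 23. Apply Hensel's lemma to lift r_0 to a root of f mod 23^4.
r_3 = 192560 (mod 279841)

Hensel: r_{i+1} = r_i − f(r_i)/f′(r_i) mod 23^{i+2}, where f′(x) = 3x². Iterate:
  r_0 = 4 (mod 23)
  r_1 = 4 (mod 529)
  r_2 = 10055 (mod 12167)
  r_3 = 192560 (mod 279841)
Final: r = 192560 with f(r) ≡ 0 mod 23^4.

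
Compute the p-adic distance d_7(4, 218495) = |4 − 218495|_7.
d_7(4, 218495) = 1/16807

Step 1 — x − y = 4 − 218495 = -218491. Step 2 — v_7(-218491) = 5 (factor: -218491 = −(7^5 · 13); the sign does not affect v_p). Step 3 — |x − y|_7 = 7^{-5} = 1/16807.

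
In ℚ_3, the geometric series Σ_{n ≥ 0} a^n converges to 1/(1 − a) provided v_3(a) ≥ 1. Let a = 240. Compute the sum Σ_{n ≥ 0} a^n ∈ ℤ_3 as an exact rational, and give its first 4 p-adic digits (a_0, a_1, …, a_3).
Σ a^n = 1/(1 − a) = -1/239;  first 4 digits = (1, 2, 0, 2)

v_3(a) = 1 ≥ 1, so the series converges in ℤ_3 to 1/(1 − a) = 1/(1 − 240) = -1/239. Expand this rational in ℤ_3: compute digits iteratively via d_i = x_i mod 3, x_{i+1} = (x_i − d_i)/3. The first 4 digits are (1, 2, 0, 2).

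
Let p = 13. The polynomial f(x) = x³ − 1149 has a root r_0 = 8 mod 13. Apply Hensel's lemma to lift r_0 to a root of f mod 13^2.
r_1 = 21 (mod 169)

Hensel: r_{i+1} = r_i − f(r_i)/f′(r_i) mod 13^{i+2}, where f′(x) = 3x². Iterate:
  r_0 = 8 (mod 13)
  r_1 = 21 (mod 169)
Final: r = 21 with f(r) ≡ 0 mod 13^2.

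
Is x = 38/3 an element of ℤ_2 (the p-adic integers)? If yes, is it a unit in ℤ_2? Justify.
x ∈ ℤ_2 but not a unit; v_2(x) = 1 > 0

ℤ_2 = {x ∈ ℚ_2 : v_2(x) ≥ 0} and ℤ_2^× = {x ∈ ℤ_2 : v_2(x) = 0}. Here v_2(38/3) = v_2(num) − v_2(den) = 1; compare against these criteria.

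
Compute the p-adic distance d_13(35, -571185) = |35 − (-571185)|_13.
d_13(35, -571185) = 1/28561

Step 1 — x − y = 35 − (-571185) = 571220. Step 2 — v_13(571220) = 4 (factor: 571220 = (13^4 · 20); the sign does not affect v_p). Step 3 — |x − y|_13 = 13^{-4} = 1/28561.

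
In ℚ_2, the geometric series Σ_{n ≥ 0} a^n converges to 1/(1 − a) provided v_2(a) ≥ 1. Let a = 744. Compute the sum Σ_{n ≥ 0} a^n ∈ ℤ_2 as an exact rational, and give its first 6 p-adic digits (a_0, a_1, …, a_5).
Σ a^n = 1/(1 − a) = -1/743;  first 6 digits = (1, 0, 0, 1, 0, 1)

v_2(a) = 3 ≥ 1, so the series converges in ℤ_2 to 1/(1 − a) = 1/(1 − 744) = -1/743. Expand this rational in ℤ_2: compute digits iteratively via d_i = x_i mod 2, x_{i+1} = (x_i − d_i)/2. The first 6 digits are (1, 0, 0, 1, 0, 1).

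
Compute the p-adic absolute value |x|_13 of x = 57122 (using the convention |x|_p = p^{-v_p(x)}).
|57122|_13 = 1/28561

Step 1 — compute v_13(x) by factoring powers of 13 out of the numerator and denominator: v_13(57122) = 4. Step 2 — apply |x|_p = p^{-v_p(x)} = 13^{-4} = 1/28561.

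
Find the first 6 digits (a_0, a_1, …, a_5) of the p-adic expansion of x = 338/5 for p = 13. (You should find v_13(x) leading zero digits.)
(a_0, …, a_5) = (0, 0, 3, 5, 10, 7)

v_13(338/5) = 2, so a_0 = ... = a_1 = 0. Factor out: x = 13^2 · u with u = 2/5 a unit in ℤ_13. Expand u iteratively via a_{v+i} = u_i mod 13, u_{i+1} = (u_i − a_{v+i})/13:
  u_0 = 2/5;  a_2 = 3;  u_1 = (u_0 − 3)/13 = -1/5
  u_1 = -1/5;  a_3 = 5;  u_2 = (u_1 − 5)/13 = -2/5
  u_2 = -2/5;  a_4 = 10;  u_3 = (u_2 − 10)/13 = -4/5
  u_3 = -4/5;  a_5 = 7;  u_4 = (u_3 − 7)/13 = -3/5
Digits: (0, 0, 3, 5, 10, 7).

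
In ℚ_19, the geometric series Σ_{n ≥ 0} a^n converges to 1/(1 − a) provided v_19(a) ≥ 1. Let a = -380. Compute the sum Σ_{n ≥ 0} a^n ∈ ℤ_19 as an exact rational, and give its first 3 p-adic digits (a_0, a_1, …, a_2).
Σ a^n = 1/(1 − a) = 1/381;  first 3 digits = (1, 18, 18)

v_19(a) = 1 ≥ 1, so the series converges in ℤ_19 to 1/(1 − a) = 1/(1 − (-380)) = 1/381. Expand this rational in ℤ_19: compute digits iteratively via d_i = x_i mod 19, x_{i+1} = (x_i − d_i)/19. The first 3 digits are (1, 18, 18).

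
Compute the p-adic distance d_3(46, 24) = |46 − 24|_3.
d_3(46, 24) = 1

Step 1 — x − y = 46 − 24 = 22. Step 2 — v_3(22) = 0 (factor: 22 = (3^0 · 22); the sign does not affect v_p). Step 3 — |x − y|_3 = 3^{0} = 1.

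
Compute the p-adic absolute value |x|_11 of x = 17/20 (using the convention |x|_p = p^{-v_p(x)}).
|17/20|_11 = 1

Step 1 — compute v_11(x) by factoring powers of 11 out of the numerator and denominator: v_11(17/20) = 0. Step 2 — apply |x|_p = p^{-v_p(x)} = 11^{0} = 1.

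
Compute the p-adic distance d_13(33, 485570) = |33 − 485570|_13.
d_13(33, 485570) = 1/28561

Step 1 — x − y = 33 − 485570 = -485537. Step 2 — v_13(-485537) = 4 (factor: -485537 = −(13^4 · 17); the sign does not affect v_p). Step 3 — |x − y|_13 = 13^{-4} = 1/28561.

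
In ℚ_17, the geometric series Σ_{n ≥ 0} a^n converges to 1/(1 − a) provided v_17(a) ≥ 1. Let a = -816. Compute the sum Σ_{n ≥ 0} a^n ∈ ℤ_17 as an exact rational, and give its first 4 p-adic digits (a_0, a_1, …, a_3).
Σ a^n = 1/(1 − a) = 1/817;  first 4 digits = (1, 3, 6, 9)

v_17(a) = 1 ≥ 1, so the series converges in ℤ_17 to 1/(1 − a) = 1/(1 − (-816)) = 1/817. Expand this rational in ℤ_17: compute digits iteratively via d_i = x_i mod 17, x_{i+1} = (x_i − d_i)/17. The first 4 digits are (1, 3, 6, 9).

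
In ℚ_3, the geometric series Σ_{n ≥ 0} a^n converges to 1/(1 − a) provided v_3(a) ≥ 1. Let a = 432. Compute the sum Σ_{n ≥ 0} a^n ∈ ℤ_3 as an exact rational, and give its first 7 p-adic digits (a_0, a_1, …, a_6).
Σ a^n = 1/(1 − a) = -1/431;  first 7 digits = (1, 0, 0, 1, 2, 1, 1)

v_3(a) = 3 ≥ 1, so the series converges in ℤ_3 to 1/(1 − a) = 1/(1 − 432) = -1/431. Expand this rational in ℤ_3: compute digits iteratively via d_i = x_i mod 3, x_{i+1} = (x_i − d_i)/3. The first 7 digits are (1, 0, 0, 1, 2, 1, 1).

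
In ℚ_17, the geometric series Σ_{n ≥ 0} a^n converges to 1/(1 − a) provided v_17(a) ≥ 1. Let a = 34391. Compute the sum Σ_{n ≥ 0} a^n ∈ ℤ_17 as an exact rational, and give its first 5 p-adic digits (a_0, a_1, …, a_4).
Σ a^n = 1/(1 − a) = -1/34390;  first 5 digits = (1, 0, 0, 7, 0)

v_17(a) = 3 ≥ 1, so the series converges in ℤ_17 to 1/(1 − a) = 1/(1 − 34391) = -1/34390. Expand this rational in ℤ_17: compute digits iteratively via d_i = x_i mod 17, x_{i+1} = (x_i − d_i)/17. The first 5 digits are (1, 0, 0, 7, 0).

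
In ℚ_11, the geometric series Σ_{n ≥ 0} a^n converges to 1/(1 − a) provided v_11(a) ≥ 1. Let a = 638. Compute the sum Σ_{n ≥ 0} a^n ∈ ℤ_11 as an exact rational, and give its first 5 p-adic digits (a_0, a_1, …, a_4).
Σ a^n = 1/(1 − a) = -1/637;  first 5 digits = (1, 3, 3, 3, 4)

v_11(a) = 1 ≥ 1, so the series converges in ℤ_11 to 1/(1 − a) = 1/(1 − 638) = -1/637. Expand this rational in ℤ_11: compute digits iteratively via d_i = x_i mod 11, x_{i+1} = (x_i − d_i)/11. The first 5 digits are (1, 3, 3, 3, 4).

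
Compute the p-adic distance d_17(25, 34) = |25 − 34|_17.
d_17(25, 34) = 1

Step 1 — x − y = 25 − 34 = -9. Step 2 — v_17(-9) = 0 (factor: -9 = −(17^0 · 9); the sign does not affect v_p). Step 3 — |x − y|_17 = 17^{0} = 1.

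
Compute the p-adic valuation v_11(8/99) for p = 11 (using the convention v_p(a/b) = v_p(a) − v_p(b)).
v_11(8/99) = -1

Factor powers of 11 from the numerator and denominator of the reduced fraction: 8 = 11^0 · 8 and 99 = 11^1 · 9. Apply v_p(a/b) = v_p(a) − v_p(b): v_11(8/99) = 0 − 1 = -1.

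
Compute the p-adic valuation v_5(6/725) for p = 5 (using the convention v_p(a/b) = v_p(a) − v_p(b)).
v_5(6/725) = -2

Factor powers of 5 from the numerator and denominator of the reduced fraction: 6 = 5^0 · 6 and 725 = 5^2 · 29. Apply v_p(a/b) = v_p(a) − v_p(b): v_5(6/725) = 0 − 2 = -2.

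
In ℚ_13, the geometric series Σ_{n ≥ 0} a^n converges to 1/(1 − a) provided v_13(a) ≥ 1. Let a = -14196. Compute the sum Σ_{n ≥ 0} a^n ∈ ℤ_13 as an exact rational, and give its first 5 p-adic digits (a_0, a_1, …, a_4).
Σ a^n = 1/(1 − a) = 1/14197;  first 5 digits = (1, 0, 7, 6, 9)

v_13(a) = 2 ≥ 1, so the series converges in ℤ_13 to 1/(1 − a) = 1/(1 − (-14196)) = 1/14197. Expand this rational in ℤ_13: compute digits iteratively via d_i = x_i mod 13, x_{i+1} = (x_i − d_i)/13. The first 5 digits are (1, 0, 7, 6, 9).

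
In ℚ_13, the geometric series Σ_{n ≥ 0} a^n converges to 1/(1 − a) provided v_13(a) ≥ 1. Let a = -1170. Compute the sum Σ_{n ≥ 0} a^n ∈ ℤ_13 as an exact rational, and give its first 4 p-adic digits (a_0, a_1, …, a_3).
Σ a^n = 1/(1 − a) = 1/1171;  first 4 digits = (1, 1, 7, 12)

v_13(a) = 1 ≥ 1, so the series converges in ℤ_13 to 1/(1 − a) = 1/(1 − (-1170)) = 1/1171. Expand this rational in ℤ_13: compute digits iteratively via d_i = x_i mod 13, x_{i+1} = (x_i − d_i)/13. The first 4 digits are (1, 1, 7, 12).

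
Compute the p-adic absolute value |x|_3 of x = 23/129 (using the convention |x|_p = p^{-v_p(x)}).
|23/129|_3 = 3

Step 1 — compute v_3(x) by factoring powers of 3 out of the numerator and denominator: v_3(23/129) = -1. Step 2 — apply |x|_p = p^{-v_p(x)} = 3^{1} = 3.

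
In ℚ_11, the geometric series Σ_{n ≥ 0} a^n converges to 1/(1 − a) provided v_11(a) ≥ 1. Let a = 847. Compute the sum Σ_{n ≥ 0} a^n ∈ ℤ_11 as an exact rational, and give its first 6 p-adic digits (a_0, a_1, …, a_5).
Σ a^n = 1/(1 − a) = -1/846;  first 6 digits = (1, 0, 7, 0, 5, 4)

v_11(a) = 2 ≥ 1, so the series converges in ℤ_11 to 1/(1 − a) = 1/(1 − 847) = -1/846. Expand this rational in ℤ_11: compute digits iteratively via d_i = x_i mod 11, x_{i+1} = (x_i − d_i)/11. The first 6 digits are (1, 0, 7, 0, 5, 4).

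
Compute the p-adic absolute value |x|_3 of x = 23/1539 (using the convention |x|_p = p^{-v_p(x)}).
|23/1539|_3 = 81

Step 1 — compute v_3(x) by factoring powers of 3 out of the numerator and denominator: v_3(23/1539) = -4. Step 2 — apply |x|_p = p^{-v_p(x)} = 3^{4} = 81.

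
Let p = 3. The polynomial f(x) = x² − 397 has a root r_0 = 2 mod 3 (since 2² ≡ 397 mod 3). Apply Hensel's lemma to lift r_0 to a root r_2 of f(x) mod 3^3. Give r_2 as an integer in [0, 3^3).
r_2 = 17 (mod 27)

Hensel's recurrence: r_{i+1} = r_i − f(r_i)·(f′(r_i))^{-1} mod 3^{i+2}, with f′(x) = 2x. Iterate:
  r_0 = 2 (mod 3)
  r_1 = 8 (mod 9)
  r_2 = 17 (mod 27)
Final: r_2 = 17, and one checks f(r_2) ≡ 0 mod 3^3.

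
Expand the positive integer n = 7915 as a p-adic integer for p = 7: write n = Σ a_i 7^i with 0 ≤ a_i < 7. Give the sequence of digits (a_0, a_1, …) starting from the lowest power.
(a_0, a_1, …) = (5, 3, 0, 2, 3)

Repeated division by 7 gives the digits low-to-high: 7915 = 5 + 3·7^1 + 2·7^3 + 3·7^4. Digit sequence: (5, 3, 0, 2, 3).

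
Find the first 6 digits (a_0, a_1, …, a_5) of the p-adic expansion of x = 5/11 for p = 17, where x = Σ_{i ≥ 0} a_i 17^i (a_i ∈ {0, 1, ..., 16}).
(a_0, …, a_5) = (2, 3, 6, 12, 7, 15)

v_17(5/11) = 0 (numerator and denominator both coprime to 17), so x ∈ ℤ_17^×. Compute digits iteratively via a_i = x_i mod 17, x_{i+1} = (x_i − a_i)/17, with x_0 = x:
  x_0 = 5/11;  a_0 = 2;  x_1 = (x_0 − 2)/17 = -1/11
  x_1 = -1/11;  a_1 = 3;  x_2 = (x_1 − 3)/17 = -2/11
  x_2 = -2/11;  a_2 = 6;  x_3 = (x_2 − 6)/17 = -4/11
  x_3 = -4/11;  a_3 = 12;  x_4 = (x_3 − 12)/17 = -8/11
  x_4 = -8/11;  a_4 = 7;  x_5 = (x_4 − 7)/17 = -5/11
  x_5 = -5/11;  a_5 = 15;  x_6 = (x_5 − 15)/17 = -10/11
Digits: (2, 3, 6, 12, 7, 15).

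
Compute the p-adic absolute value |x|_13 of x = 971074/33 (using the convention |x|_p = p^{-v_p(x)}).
|971074/33|_13 = 1/28561

Step 1 — compute v_13(x) by factoring powers of 13 out of the numerator and denominator: v_13(971074/33) = 4. Step 2 — apply |x|_p = p^{-v_p(x)} = 13^{-4} = 1/28561.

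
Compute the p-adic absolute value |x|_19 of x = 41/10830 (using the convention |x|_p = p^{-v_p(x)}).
|41/10830|_19 = 361

Step 1 — compute v_19(x) by factoring powers of 19 out of the numerator and denominator: v_19(41/10830) = -2. Step 2 — apply |x|_p = p^{-v_p(x)} = 19^{2} = 361.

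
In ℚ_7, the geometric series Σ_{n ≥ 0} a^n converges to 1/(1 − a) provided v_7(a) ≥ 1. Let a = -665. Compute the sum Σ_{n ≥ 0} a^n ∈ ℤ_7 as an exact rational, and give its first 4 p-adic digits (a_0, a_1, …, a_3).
Σ a^n = 1/(1 − a) = 1/666;  first 4 digits = (1, 3, 2, 5)

v_7(a) = 1 ≥ 1, so the series converges in ℤ_7 to 1/(1 − a) = 1/(1 − (-665)) = 1/666. Expand this rational in ℤ_7: compute digits iteratively via d_i = x_i mod 7, x_{i+1} = (x_i − d_i)/7. The first 4 digits are (1, 3, 2, 5).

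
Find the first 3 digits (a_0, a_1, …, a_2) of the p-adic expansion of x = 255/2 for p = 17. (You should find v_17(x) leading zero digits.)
(a_0, …, a_2) = (0, 16, 8)

v_17(255/2) = 1, so a_0 = ... = a_0 = 0. Factor out: x = 17^1 · u with u = 15/2 a unit in ℤ_17. Expand u iteratively via a_{v+i} = u_i mod 17, u_{i+1} = (u_i − a_{v+i})/17:
  u_0 = 15/2;  a_1 = 16;  u_1 = (u_0 − 16)/17 = -1/2
  u_1 = -1/2;  a_2 = 8;  u_2 = (u_1 − 8)/17 = -1/2
Digits: (0, 16, 8).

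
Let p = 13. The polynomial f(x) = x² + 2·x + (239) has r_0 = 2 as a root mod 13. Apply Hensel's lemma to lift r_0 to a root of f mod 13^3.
r_2 = 665 (mod 2197)

Hensel: r_{i+1} = r_i − f(r_i)·(f′(r_i))^{-1} mod 13^{i+2}, f′(x) = 2x + 2. Iterate:
  r_0 = 2 (mod 13)
  r_1 = 158 (mod 169)
  r_2 = 665 (mod 2197)
Final: r = 665 satisfies f(r) ≡ 0 mod 13^3.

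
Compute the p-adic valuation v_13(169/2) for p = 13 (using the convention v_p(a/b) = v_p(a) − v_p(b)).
v_13(169/2) = 2

Factor powers of 13 from the numerator and denominator of the reduced fraction: 169 = 13^2 · 1 and 2 = 13^0 · 2. Apply v_p(a/b) = v_p(a) − v_p(b): v_13(169/2) = 2 − 0 = 2.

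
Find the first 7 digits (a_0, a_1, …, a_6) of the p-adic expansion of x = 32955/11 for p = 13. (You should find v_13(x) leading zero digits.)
(a_0, …, a_6) = (0, 0, 0, 12, 11, 5, 9)

v_13(32955/11) = 3, so a_0 = ... = a_2 = 0. Factor out: x = 13^3 · u with u = 15/11 a unit in ℤ_13. Expand u iteratively via a_{v+i} = u_i mod 13, u_{i+1} = (u_i − a_{v+i})/13:
  u_0 = 15/11;  a_3 = 12;  u_1 = (u_0 − 12)/13 = -9/11
  u_1 = -9/11;  a_4 = 11;  u_2 = (u_1 − 11)/13 = -10/11
  u_2 = -10/11;  a_5 = 5;  u_3 = (u_2 − 5)/13 = -5/11
  u_3 = -5/11;  a_6 = 9;  u_4 = (u_3 − 9)/13 = -8/11
Digits: (0, 0, 0, 12, 11, 5, 9).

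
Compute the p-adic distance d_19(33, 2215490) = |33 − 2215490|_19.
d_19(33, 2215490) = 1/130321

Step 1 — x − y = 33 − 2215490 = -2215457. Step 2 — v_19(-2215457) = 4 (factor: -2215457 = −(19^4 · 17); the sign does not affect v_p). Step 3 — |x − y|_19 = 19^{-4} = 1/130321.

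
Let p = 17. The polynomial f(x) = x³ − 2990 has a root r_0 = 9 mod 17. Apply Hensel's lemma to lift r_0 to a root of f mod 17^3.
r_2 = 4276 (mod 4913)

Hensel: r_{i+1} = r_i − f(r_i)/f′(r_i) mod 17^{i+2}, where f′(x) = 3x². Iterate:
  r_0 = 9 (mod 17)
  r_1 = 230 (mod 289)
  r_2 = 4276 (mod 4913)
Final: r = 4276 with f(r) ≡ 0 mod 17^3.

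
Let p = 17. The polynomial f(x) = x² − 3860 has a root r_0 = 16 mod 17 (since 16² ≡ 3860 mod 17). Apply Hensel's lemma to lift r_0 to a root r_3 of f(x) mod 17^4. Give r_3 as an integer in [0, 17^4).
r_3 = 28848 (mod 83521)

Hensel's recurrence: r_{i+1} = r_i − f(r_i)·(f′(r_i))^{-1} mod 17^{i+2}, with f′(x) = 2x. Iterate:
  r_0 = 16 (mod 17)
  r_1 = 237 (mod 289)
  r_2 = 4283 (mod 4913)
  r_3 = 28848 (mod 83521)
Final: r_3 = 28848, and one checks f(r_3) ≡ 0 mod 17^4.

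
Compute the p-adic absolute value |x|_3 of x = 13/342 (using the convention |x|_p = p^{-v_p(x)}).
|13/342|_3 = 9

Step 1 — compute v_3(x) by factoring powers of 3 out of the numerator and denominator: v_3(13/342) = -2. Step 2 — apply |x|_p = p^{-v_p(x)} = 3^{2} = 9.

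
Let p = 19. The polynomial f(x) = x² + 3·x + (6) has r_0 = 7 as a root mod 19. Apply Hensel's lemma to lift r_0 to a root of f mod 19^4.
r_3 = 117731 (mod 130321)

Hensel: r_{i+1} = r_i − f(r_i)·(f′(r_i))^{-1} mod 19^{i+2}, f′(x) = 2x + 3. Iterate:
  r_0 = 7 (mod 19)
  r_1 = 45 (mod 361)
  r_2 = 1128 (mod 6859)
  r_3 = 117731 (mod 130321)
Final: r = 117731 satisfies f(r) ≡ 0 mod 19^4.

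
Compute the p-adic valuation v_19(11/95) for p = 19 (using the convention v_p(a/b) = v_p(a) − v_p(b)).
v_19(11/95) = -1

Factor powers of 19 from the numerator and denominator of the reduced fraction: 11 = 19^0 · 11 and 95 = 19^1 · 5. Apply v_p(a/b) = v_p(a) − v_p(b): v_19(11/95) = 0 − 1 = -1.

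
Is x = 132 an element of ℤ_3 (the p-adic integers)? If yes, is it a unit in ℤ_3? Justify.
x ∈ ℤ_3 but not a unit; v_3(x) = 1 > 0

ℤ_3 = {x ∈ ℚ_3 : v_3(x) ≥ 0} and ℤ_3^× = {x ∈ ℤ_3 : v_3(x) = 0}. Here v_3(132) = v_3(num) − v_3(den) = 1; compare against these criteria.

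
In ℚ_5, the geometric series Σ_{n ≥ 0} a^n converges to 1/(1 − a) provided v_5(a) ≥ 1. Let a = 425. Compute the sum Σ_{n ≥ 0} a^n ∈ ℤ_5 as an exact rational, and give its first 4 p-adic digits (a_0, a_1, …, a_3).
Σ a^n = 1/(1 − a) = -1/424;  first 4 digits = (1, 0, 2, 3)

v_5(a) = 2 ≥ 1, so the series converges in ℤ_5 to 1/(1 − a) = 1/(1 − 425) = -1/424. Expand this rational in ℤ_5: compute digits iteratively via d_i = x_i mod 5, x_{i+1} = (x_i − d_i)/5. The first 4 digits are (1, 0, 2, 3).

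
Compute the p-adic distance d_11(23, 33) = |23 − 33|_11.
d_11(23, 33) = 1

Step 1 — x − y = 23 − 33 = -10. Step 2 — v_11(-10) = 0 (factor: -10 = −(11^0 · 10); the sign does not affect v_p). Step 3 — |x − y|_11 = 11^{0} = 1.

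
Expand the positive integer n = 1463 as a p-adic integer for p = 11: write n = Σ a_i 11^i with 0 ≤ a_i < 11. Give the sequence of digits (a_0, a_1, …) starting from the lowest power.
(a_0, a_1, …) = (0, 1, 1, 1)

Repeated division by 11 gives the digits low-to-high: 1463 = 1·11^1 + 1·11^2 + 1·11^3. Digit sequence: (0, 1, 1, 1).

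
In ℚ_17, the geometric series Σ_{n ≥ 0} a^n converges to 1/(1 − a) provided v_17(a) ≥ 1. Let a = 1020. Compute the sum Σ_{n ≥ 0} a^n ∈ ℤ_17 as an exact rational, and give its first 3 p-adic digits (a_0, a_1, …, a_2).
Σ a^n = 1/(1 − a) = -1/1019;  first 3 digits = (1, 9, 16)

v_17(a) = 1 ≥ 1, so the series converges in ℤ_17 to 1/(1 − a) = 1/(1 − 1020) = -1/1019. Expand this rational in ℤ_17: compute digits iteratively via d_i = x_i mod 17, x_{i+1} = (x_i − d_i)/17. The first 3 digits are (1, 9, 16).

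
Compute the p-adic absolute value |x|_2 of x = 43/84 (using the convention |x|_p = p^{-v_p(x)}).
|43/84|_2 = 4

Step 1 — compute v_2(x) by factoring powers of 2 out of the numerator and denominator: v_2(43/84) = -2. Step 2 — apply |x|_p = p^{-v_p(x)} = 2^{2} = 4.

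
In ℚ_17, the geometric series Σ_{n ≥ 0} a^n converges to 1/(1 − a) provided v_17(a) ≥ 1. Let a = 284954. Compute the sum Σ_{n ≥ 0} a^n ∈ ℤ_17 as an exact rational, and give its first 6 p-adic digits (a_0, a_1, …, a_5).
Σ a^n = 1/(1 − a) = -1/284953;  first 6 digits = (1, 0, 0, 7, 3, 0)

v_17(a) = 3 ≥ 1, so the series converges in ℤ_17 to 1/(1 − a) = 1/(1 − 284954) = -1/284953. Expand this rational in ℤ_17: compute digits iteratively via d_i = x_i mod 17, x_{i+1} = (x_i − d_i)/17. The first 6 digits are (1, 0, 0, 7, 3, 0).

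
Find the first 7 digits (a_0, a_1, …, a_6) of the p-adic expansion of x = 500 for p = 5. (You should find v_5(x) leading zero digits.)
(a_0, …, a_6) = (0, 0, 0, 4, 0, 0, 0)

v_5(500) = 3, so a_0 = ... = a_2 = 0. Factor out: x = 5^3 · u with u = 4 a unit in ℤ_5. Expand u iteratively via a_{v+i} = u_i mod 5, u_{i+1} = (u_i − a_{v+i})/5:
  u_0 = 4;  a_3 = 4;  u_1 = (u_0 − 4)/5 = 0
  u_1 = 0;  a_4 = 0;  u_2 = (u_1 − 0)/5 = 0
  u_2 = 0;  a_5 = 0;  u_3 = (u_2 − 0)/5 = 0
  u_3 = 0;  a_6 = 0;  u_4 = (u_3 − 0)/5 = 0
Digits: (0, 0, 0, 4, 0, 0, 0).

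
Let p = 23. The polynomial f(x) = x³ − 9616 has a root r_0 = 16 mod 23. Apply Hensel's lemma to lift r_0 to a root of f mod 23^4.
r_3 = 202531 (mod 279841)

Hensel: r_{i+1} = r_i − f(r_i)/f′(r_i) mod 23^{i+2}, where f′(x) = 3x². Iterate:
  r_0 = 16 (mod 23)
  r_1 = 453 (mod 529)
  r_2 = 7859 (mod 12167)
  r_3 = 202531 (mod 279841)
Final: r = 202531 with f(r) ≡ 0 mod 23^4.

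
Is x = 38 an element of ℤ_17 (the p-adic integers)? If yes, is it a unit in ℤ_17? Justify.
x ∈ ℤ_17^× (unit); v_17(x) = 0

ℤ_17 = {x ∈ ℚ_17 : v_17(x) ≥ 0} and ℤ_17^× = {x ∈ ℤ_17 : v_17(x) = 0}. Here v_17(38) = v_17(num) − v_17(den) = 0; compare against these criteria.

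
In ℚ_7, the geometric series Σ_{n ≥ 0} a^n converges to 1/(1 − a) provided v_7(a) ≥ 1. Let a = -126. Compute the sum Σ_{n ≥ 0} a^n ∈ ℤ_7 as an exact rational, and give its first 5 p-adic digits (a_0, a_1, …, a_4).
Σ a^n = 1/(1 − a) = 1/127;  first 5 digits = (1, 3, 6, 2, 3)

v_7(a) = 1 ≥ 1, so the series converges in ℤ_7 to 1/(1 − a) = 1/(1 − (-126)) = 1/127. Expand this rational in ℤ_7: compute digits iteratively via d_i = x_i mod 7, x_{i+1} = (x_i − d_i)/7. The first 5 digits are (1, 3, 6, 2, 3).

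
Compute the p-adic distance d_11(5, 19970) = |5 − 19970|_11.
d_11(5, 19970) = 1/1331

Step 1 — x − y = 5 − 19970 = -19965. Step 2 — v_11(-19965) = 3 (factor: -19965 = −(11^3 · 15); the sign does not affect v_p). Step 3 — |x − y|_11 = 11^{-3} = 1/1331.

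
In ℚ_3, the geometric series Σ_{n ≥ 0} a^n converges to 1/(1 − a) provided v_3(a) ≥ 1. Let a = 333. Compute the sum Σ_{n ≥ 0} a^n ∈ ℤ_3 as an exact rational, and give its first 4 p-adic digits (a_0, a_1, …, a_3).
Σ a^n = 1/(1 − a) = -1/332;  first 4 digits = (1, 0, 1, 0)

v_3(a) = 2 ≥ 1, so the series converges in ℤ_3 to 1/(1 − a) = 1/(1 − 333) = -1/332. Expand this rational in ℤ_3: compute digits iteratively via d_i = x_i mod 3, x_{i+1} = (x_i − d_i)/3. The first 4 digits are (1, 0, 1, 0).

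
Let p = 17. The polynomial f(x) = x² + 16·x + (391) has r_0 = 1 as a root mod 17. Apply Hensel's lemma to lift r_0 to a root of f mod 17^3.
r_2 = 2194 (mod 4913)

Hensel: r_{i+1} = r_i − f(r_i)·(f′(r_i))^{-1} mod 17^{i+2}, f′(x) = 2x + 16. Iterate:
  r_0 = 1 (mod 17)
  r_1 = 171 (mod 289)
  r_2 = 2194 (mod 4913)
Final: r = 2194 satisfies f(r) ≡ 0 mod 17^3.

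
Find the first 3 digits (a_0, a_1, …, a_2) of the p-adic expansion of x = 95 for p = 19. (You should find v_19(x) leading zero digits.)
(a_0, …, a_2) = (0, 5, 0)

v_19(95) = 1, so a_0 = ... = a_0 = 0. Factor out: x = 19^1 · u with u = 5 a unit in ℤ_19. Expand u iteratively via a_{v+i} = u_i mod 19, u_{i+1} = (u_i − a_{v+i})/19:
  u_0 = 5;  a_1 = 5;  u_1 = (u_0 − 5)/19 = 0
  u_1 = 0;  a_2 = 0;  u_2 = (u_1 − 0)/19 = 0
Digits: (0, 5, 0).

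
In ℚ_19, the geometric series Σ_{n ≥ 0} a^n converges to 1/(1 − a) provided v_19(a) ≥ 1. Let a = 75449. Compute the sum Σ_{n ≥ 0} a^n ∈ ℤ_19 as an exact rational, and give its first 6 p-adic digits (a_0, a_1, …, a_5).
Σ a^n = 1/(1 − a) = -1/75448;  first 6 digits = (1, 0, 0, 11, 0, 0)

v_19(a) = 3 ≥ 1, so the series converges in ℤ_19 to 1/(1 − a) = 1/(1 − 75449) = -1/75448. Expand this rational in ℤ_19: compute digits iteratively via d_i = x_i mod 19, x_{i+1} = (x_i − d_i)/19. The first 6 digits are (1, 0, 0, 11, 0, 0).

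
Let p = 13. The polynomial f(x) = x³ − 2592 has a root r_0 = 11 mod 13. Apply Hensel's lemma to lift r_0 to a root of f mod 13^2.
r_1 = 102 (mod 169)

Hensel: r_{i+1} = r_i − f(r_i)/f′(r_i) mod 13^{i+2}, where f′(x) = 3x². Iterate:
  r_0 = 11 (mod 13)
  r_1 = 102 (mod 169)
Final: r = 102 with f(r) ≡ 0 mod 13^2.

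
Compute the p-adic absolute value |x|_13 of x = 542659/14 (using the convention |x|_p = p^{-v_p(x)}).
|542659/14|_13 = 1/28561

Step 1 — compute v_13(x) by factoring powers of 13 out of the numerator and denominator: v_13(542659/14) = 4. Step 2 — apply |x|_p = p^{-v_p(x)} = 13^{-4} = 1/28561.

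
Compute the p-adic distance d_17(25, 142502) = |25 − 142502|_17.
d_17(25, 142502) = 1/4913

Step 1 — x − y = 25 − 142502 = -142477. Step 2 — v_17(-142477) = 3 (factor: -142477 = −(17^3 · 29); the sign does not affect v_p). Step 3 — |x − y|_17 = 17^{-3} = 1/4913.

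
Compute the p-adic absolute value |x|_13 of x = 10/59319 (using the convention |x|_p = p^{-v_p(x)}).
|10/59319|_13 = 2197

Step 1 — compute v_13(x) by factoring powers of 13 out of the numerator and denominator: v_13(10/59319) = -3. Step 2 — apply |x|_p = p^{-v_p(x)} = 13^{3} = 2197.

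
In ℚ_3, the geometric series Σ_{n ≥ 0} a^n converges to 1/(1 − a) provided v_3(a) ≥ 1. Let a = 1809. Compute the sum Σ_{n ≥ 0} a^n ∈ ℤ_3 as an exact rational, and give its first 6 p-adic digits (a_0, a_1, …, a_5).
Σ a^n = 1/(1 − a) = -1/1808;  first 6 digits = (1, 0, 0, 1, 1, 1)

v_3(a) = 3 ≥ 1, so the series converges in ℤ_3 to 1/(1 − a) = 1/(1 − 1809) = -1/1808. Expand this rational in ℤ_3: compute digits iteratively via d_i = x_i mod 3, x_{i+1} = (x_i − d_i)/3. The first 6 digits are (1, 0, 0, 1, 1, 1).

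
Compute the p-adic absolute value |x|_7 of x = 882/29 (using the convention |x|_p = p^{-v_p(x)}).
|882/29|_7 = 1/49

Step 1 — compute v_7(x) by factoring powers of 7 out of the numerator and denominator: v_7(882/29) = 2. Step 2 — apply |x|_p = p^{-v_p(x)} = 7^{-2} = 1/49.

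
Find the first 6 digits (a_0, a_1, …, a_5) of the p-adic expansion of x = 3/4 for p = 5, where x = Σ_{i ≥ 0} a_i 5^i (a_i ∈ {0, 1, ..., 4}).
(a_0, …, a_5) = (2, 1, 1, 1, 1, 1)

v_5(3/4) = 0 (numerator and denominator both coprime to 5), so x ∈ ℤ_5^×. Compute digits iteratively via a_i = x_i mod 5, x_{i+1} = (x_i − a_i)/5, with x_0 = x:
  x_0 = 3/4;  a_0 = 2;  x_1 = (x_0 − 2)/5 = -1/4
  x_1 = -1/4;  a_1 = 1;  x_2 = (x_1 − 1)/5 = -1/4
  x_2 = -1/4;  a_2 = 1;  x_3 = (x_2 − 1)/5 = -1/4
  x_3 = -1/4;  a_3 = 1;  x_4 = (x_3 − 1)/5 = -1/4
  x_4 = -1/4;  a_4 = 1;  x_5 = (x_4 − 1)/5 = -1/4
  x_5 = -1/4;  a_5 = 1;  x_6 = (x_5 − 1)/5 = -1/4
Digits: (2, 1, 1, 1, 1, 1).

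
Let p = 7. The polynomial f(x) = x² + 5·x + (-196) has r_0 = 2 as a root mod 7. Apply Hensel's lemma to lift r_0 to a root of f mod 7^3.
r_2 = 93 (mod 343)

Hensel: r_{i+1} = r_i − f(r_i)·(f′(r_i))^{-1} mod 7^{i+2}, f′(x) = 2x + 5. Iterate:
  r_0 = 2 (mod 7)
  r_1 = 44 (mod 49)
  r_2 = 93 (mod 343)
Final: r = 93 satisfies f(r) ≡ 0 mod 7^3.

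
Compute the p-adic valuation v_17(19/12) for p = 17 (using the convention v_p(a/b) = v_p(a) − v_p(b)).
v_17(19/12) = 0

Factor powers of 17 from the numerator and denominator of the reduced fraction: 19 = 17^0 · 19 and 12 = 17^0 · 12. Apply v_p(a/b) = v_p(a) − v_p(b): v_17(19/12) = 0 − 0 = 0.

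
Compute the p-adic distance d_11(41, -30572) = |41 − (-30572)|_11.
d_11(41, -30572) = 1/1331

Step 1 — x − y = 41 − (-30572) = 30613. Step 2 — v_11(30613) = 3 (factor: 30613 = (11^3 · 23); the sign does not affect v_p). Step 3 — |x − y|_11 = 11^{-3} = 1/1331.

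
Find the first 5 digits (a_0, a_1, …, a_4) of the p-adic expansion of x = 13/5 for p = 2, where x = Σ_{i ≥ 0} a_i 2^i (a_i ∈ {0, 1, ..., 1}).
(a_0, …, a_4) = (1, 0, 0, 1, 0)

v_2(13/5) = 0 (numerator and denominator both coprime to 2), so x ∈ ℤ_2^×. Compute digits iteratively via a_i = x_i mod 2, x_{i+1} = (x_i − a_i)/2, with x_0 = x:
  x_0 = 13/5;  a_0 = 1;  x_1 = (x_0 − 1)/2 = 4/5
  x_1 = 4/5;  a_1 = 0;  x_2 = (x_1 − 0)/2 = 2/5
  x_2 = 2/5;  a_2 = 0;  x_3 = (x_2 − 0)/2 = 1/5
  x_3 = 1/5;  a_3 = 1;  x_4 = (x_3 − 1)/2 = -2/5
  x_4 = -2/5;  a_4 = 0;  x_5 = (x_4 − 0)/2 = -1/5
Digits: (1, 0, 0, 1, 0).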